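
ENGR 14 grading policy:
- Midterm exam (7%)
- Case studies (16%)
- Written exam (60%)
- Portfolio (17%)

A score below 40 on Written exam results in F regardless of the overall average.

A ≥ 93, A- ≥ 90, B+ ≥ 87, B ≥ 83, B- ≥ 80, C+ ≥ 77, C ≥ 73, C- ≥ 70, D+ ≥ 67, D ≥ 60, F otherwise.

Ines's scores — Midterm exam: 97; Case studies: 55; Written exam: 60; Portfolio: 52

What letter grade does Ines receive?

Written exam score 60 ≥ 40: minimum met.
Weighted total:
  Midterm exam 97 × 0.07 = 6.79
  Case studies 55 × 0.16 = 8.8
  Written exam 60 × 0.6 = 36
  Portfolio 52 × 0.17 = 8.84
Sum = 60.43
60.43 is ≥ 60 and < 67 → D

D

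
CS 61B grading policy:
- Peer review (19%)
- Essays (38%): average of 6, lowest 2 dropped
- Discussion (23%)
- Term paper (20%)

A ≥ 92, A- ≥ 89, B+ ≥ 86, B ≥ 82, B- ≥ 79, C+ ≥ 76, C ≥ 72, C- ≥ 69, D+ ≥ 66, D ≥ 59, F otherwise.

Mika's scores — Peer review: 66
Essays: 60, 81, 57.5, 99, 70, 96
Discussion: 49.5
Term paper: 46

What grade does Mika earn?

D

Essays: drop 57.5, 60 → average of remaining 4 = 346/4 = 86.5
Weighted total:
  Peer review 66 × 0.19 = 12.54
  Essays 86.5 × 0.38 = 32.87
  Discussion 49.5 × 0.23 = 11.385
  Term paper 46 × 0.2 = 9.2
Sum = 65.995
65.995 is ≥ 59 and < 66 → D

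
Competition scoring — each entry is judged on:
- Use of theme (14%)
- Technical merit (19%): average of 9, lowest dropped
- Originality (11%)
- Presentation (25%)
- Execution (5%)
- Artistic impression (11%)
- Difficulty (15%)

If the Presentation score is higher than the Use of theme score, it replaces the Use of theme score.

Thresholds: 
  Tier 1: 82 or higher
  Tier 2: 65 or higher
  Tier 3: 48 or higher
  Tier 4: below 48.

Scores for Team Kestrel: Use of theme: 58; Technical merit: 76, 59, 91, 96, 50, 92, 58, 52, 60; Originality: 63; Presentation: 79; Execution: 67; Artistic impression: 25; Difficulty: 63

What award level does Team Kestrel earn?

Technical merit: drop 50 → average of remaining 8 = 584/8 = 73
Presentation (79) > Use of theme (58), so Use of theme counts as 79.
Weighted total:
  Use of theme 79 × 0.14 = 11.06
  Technical merit 73 × 0.19 = 13.87
  Originality 63 × 0.11 = 6.93
  Presentation 79 × 0.25 = 19.75
  Execution 67 × 0.05 = 3.35
  Artistic impression 25 × 0.11 = 2.75
  Difficulty 63 × 0.15 = 9.45
Sum = 67.16
67.16 is ≥ 65 and < 82 → Tier 2

Tier 2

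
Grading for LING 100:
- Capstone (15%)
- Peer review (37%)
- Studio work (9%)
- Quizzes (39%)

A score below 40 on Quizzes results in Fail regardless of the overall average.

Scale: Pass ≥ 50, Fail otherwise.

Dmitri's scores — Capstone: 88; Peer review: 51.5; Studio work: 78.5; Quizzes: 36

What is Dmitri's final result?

Quizzes score 36 < 40: minimum not met.
Weighted total:
  Capstone 88 × 0.15 = 13.2
  Peer review 51.5 × 0.37 = 19.055
  Studio work 78.5 × 0.09 = 7.065
  Quizzes 36 × 0.39 = 14.04
Sum = 53.36
Because the Quizzes minimum was not met, the result is Fail.

Fail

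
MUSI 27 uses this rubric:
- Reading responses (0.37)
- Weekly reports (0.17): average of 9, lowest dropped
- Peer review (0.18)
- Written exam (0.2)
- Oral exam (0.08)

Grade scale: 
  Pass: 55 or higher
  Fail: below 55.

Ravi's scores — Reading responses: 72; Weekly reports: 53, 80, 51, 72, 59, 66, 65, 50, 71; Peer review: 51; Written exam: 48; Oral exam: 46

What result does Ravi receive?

Weekly reports: drop 50 → average of remaining 8 = 517/8 = 64.625
Weighted total:
  Reading responses 72 × 0.37 = 26.64
  Weekly reports 64.625 × 0.17 = 10.98625
  Peer review 51 × 0.18 = 9.18
  Written exam 48 × 0.2 = 9.6
  Oral exam 46 × 0.08 = 3.68
Sum = 60.08625
60.08625 ≥ 55 → Pass

Pass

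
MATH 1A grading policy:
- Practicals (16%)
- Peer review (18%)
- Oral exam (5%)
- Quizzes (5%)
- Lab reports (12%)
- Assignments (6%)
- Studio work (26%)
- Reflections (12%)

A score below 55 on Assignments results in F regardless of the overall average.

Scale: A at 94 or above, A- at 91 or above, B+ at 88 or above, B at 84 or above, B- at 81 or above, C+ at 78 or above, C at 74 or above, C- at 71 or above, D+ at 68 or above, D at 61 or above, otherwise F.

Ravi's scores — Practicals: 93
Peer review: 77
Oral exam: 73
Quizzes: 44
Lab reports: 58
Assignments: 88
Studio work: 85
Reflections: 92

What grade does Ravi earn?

C+

Assignments score 88 ≥ 55: minimum met.
Weighted total:
  Practicals 93 × 0.16 = 14.88
  Peer review 77 × 0.18 = 13.86
  Oral exam 73 × 0.05 = 3.65
  Quizzes 44 × 0.05 = 2.2
  Lab reports 58 × 0.12 = 6.96
  Assignments 88 × 0.06 = 5.28
  Studio work 85 × 0.26 = 22.1
  Reflections 92 × 0.12 = 11.04
Sum = 79.97
79.97 is ≥ 78 and < 81 → C+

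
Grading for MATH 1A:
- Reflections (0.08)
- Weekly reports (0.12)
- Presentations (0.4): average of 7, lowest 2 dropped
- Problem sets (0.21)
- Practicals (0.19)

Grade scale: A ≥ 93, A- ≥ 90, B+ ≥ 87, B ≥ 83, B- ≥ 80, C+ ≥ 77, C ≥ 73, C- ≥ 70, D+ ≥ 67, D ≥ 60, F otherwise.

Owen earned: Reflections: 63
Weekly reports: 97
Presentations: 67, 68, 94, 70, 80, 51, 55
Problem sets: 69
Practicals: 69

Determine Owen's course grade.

C

Presentations: drop 51, 55 → average of remaining 5 = 379/5 = 75.8
Weighted total:
  Reflections 63 × 0.08 = 5.04
  Weekly reports 97 × 0.12 = 11.64
  Presentations 75.8 × 0.4 = 30.32
  Problem sets 69 × 0.21 = 14.49
  Practicals 69 × 0.19 = 13.11
Sum = 74.6
74.6 is ≥ 73 and < 77 → C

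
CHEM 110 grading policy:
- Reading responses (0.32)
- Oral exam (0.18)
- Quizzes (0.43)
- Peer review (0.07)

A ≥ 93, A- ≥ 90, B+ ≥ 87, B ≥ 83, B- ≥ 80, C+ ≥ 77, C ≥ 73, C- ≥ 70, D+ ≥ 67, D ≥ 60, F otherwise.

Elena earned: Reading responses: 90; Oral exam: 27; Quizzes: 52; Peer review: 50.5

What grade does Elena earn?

Weighted total:
  Reading responses 90 × 0.32 = 28.8
  Oral exam 27 × 0.18 = 4.86
  Quizzes 52 × 0.43 = 22.36
  Peer review 50.5 × 0.07 = 3.535
Sum = 59.555
59.555 < 60 → F

F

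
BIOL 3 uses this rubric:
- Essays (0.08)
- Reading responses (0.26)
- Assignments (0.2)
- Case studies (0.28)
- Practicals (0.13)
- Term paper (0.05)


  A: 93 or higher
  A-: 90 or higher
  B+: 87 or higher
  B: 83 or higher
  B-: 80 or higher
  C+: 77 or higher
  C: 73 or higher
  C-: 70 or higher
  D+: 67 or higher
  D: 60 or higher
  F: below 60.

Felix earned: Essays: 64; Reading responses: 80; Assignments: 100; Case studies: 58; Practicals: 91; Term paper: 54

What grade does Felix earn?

C

Weighted total:
  Essays 64 × 0.08 = 5.12
  Reading responses 80 × 0.26 = 20.8
  Assignments 100 × 0.2 = 20
  Case studies 58 × 0.28 = 16.24
  Practicals 91 × 0.13 = 11.83
  Term paper 54 × 0.05 = 2.7
Sum = 76.69
76.69 is ≥ 73 and < 77 → C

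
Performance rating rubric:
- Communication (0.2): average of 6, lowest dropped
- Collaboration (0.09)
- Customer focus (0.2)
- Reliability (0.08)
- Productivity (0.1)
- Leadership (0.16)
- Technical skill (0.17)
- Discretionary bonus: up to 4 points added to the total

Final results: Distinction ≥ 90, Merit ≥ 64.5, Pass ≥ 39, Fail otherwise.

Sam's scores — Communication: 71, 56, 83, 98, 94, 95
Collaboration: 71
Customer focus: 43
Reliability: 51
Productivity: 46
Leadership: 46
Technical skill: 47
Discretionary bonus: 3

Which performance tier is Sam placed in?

Pass

Communication: drop 56 → average of remaining 5 = 441/5 = 88.2
Weighted total:
  Communication 88.2 × 0.2 = 17.64
  Collaboration 71 × 0.09 = 6.39
  Customer focus 43 × 0.2 = 8.6
  Reliability 51 × 0.08 = 4.08
  Productivity 46 × 0.1 = 4.6
  Leadership 46 × 0.16 = 7.36
  Technical skill 47 × 0.17 = 7.99
Sum = 56.66
Discretionary bonus: 56.66 + 3 = 59.66
59.66 is ≥ 39 and < 64.5 → Pass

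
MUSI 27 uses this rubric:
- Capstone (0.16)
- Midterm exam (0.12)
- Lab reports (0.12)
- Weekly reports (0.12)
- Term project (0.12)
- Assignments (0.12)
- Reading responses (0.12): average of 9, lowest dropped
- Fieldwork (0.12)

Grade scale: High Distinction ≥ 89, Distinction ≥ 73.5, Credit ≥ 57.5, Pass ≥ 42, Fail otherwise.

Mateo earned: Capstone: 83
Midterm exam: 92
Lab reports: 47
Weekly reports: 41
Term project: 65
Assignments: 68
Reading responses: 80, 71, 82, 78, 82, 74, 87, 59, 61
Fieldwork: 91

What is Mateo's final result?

Reading responses: drop 59 → average of remaining 8 = 615/8 = 76.875
Weighted total:
  Capstone 83 × 0.16 = 13.28
  Midterm exam 92 × 0.12 = 11.04
  Lab reports 47 × 0.12 = 5.64
  Weekly reports 41 × 0.12 = 4.92
  Term project 65 × 0.12 = 7.8
  Assignments 68 × 0.12 = 8.16
  Reading responses 76.875 × 0.12 = 9.225
  Fieldwork 91 × 0.12 = 10.92
Sum = 70.985
70.985 is ≥ 57.5 and < 73.5 → Credit

Credit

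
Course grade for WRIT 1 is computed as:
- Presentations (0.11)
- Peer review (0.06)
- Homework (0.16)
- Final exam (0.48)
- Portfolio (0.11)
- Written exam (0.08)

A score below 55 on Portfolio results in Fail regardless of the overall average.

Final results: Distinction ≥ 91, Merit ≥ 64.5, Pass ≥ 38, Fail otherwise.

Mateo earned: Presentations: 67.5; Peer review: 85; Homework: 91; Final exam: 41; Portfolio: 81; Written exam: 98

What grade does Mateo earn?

Portfolio score 81 ≥ 55: minimum met.
Weighted total:
  Presentations 67.5 × 0.11 = 7.425
  Peer review 85 × 0.06 = 5.1
  Homework 91 × 0.16 = 14.56
  Final exam 41 × 0.48 = 19.68
  Portfolio 81 × 0.11 = 8.91
  Written exam 98 × 0.08 = 7.84
Sum = 63.515
63.515 is ≥ 38 and < 64.5 → Pass

Pass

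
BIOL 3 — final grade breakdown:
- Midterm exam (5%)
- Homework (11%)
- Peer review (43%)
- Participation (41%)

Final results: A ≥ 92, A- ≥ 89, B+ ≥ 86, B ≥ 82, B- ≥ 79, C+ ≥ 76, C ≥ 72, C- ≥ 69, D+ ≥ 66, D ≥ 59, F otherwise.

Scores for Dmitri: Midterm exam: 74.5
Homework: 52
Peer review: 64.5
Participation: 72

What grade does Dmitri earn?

D+

Weighted total:
  Midterm exam 74.5 × 0.05 = 3.725
  Homework 52 × 0.11 = 5.72
  Peer review 64.5 × 0.43 = 27.735
  Participation 72 × 0.41 = 29.52
Sum = 66.7
66.7 is ≥ 66 and < 69 → D+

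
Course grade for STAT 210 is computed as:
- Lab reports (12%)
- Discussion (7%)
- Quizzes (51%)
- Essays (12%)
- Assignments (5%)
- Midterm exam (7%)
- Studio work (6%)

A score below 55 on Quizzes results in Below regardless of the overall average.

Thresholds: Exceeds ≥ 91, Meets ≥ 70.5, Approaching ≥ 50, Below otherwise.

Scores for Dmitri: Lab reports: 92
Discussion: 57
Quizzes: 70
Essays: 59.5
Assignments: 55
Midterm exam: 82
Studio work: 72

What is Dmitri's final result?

Quizzes score 70 ≥ 55: minimum met.
Weighted total:
  Lab reports 92 × 0.12 = 11.04
  Discussion 57 × 0.07 = 3.99
  Quizzes 70 × 0.51 = 35.7
  Essays 59.5 × 0.12 = 7.14
  Assignments 55 × 0.05 = 2.75
  Midterm exam 82 × 0.07 = 5.74
  Studio work 72 × 0.06 = 4.32
Sum = 70.68
70.68 is ≥ 70.5 and < 91 → Meets

Meets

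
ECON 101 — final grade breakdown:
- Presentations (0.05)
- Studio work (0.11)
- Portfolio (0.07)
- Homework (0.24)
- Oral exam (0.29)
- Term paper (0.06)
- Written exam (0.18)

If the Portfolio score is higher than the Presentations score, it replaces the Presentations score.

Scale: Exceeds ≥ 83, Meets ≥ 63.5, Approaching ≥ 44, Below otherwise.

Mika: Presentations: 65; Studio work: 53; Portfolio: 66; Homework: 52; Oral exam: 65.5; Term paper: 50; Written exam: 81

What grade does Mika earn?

Approaching

Portfolio (66) > Presentations (65), so Presentations counts as 66.
Weighted total:
  Presentations 66 × 0.05 = 3.3
  Studio work 53 × 0.11 = 5.83
  Portfolio 66 × 0.07 = 4.62
  Homework 52 × 0.24 = 12.48
  Oral exam 65.5 × 0.29 = 18.995
  Term paper 50 × 0.06 = 3
  Written exam 81 × 0.18 = 14.58
Sum = 62.805
62.805 is ≥ 44 and < 63.5 → Approaching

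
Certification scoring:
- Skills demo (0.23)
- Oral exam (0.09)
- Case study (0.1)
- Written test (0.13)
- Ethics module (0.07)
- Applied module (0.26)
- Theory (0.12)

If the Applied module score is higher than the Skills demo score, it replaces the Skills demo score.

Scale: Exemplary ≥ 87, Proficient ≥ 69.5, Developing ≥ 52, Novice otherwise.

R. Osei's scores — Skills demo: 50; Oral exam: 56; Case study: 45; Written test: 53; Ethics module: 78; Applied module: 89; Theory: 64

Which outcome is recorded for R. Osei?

Proficient

Applied module (89) > Skills demo (50), so Skills demo counts as 89.
Weighted total:
  Skills demo 89 × 0.23 = 20.47
  Oral exam 56 × 0.09 = 5.04
  Case study 45 × 0.1 = 4.5
  Written test 53 × 0.13 = 6.89
  Ethics module 78 × 0.07 = 5.46
  Applied module 89 × 0.26 = 23.14
  Theory 64 × 0.12 = 7.68
Sum = 73.18
73.18 is ≥ 69.5 and < 87 → Proficient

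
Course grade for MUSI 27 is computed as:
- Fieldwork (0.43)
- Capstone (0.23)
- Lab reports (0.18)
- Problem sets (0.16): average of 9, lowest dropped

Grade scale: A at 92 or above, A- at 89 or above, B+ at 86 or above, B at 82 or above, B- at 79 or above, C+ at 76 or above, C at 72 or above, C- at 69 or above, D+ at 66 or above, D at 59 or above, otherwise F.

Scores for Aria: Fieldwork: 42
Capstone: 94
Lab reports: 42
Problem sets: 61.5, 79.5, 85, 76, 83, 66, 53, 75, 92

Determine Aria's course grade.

Problem sets: drop 53 → average of remaining 8 = 618/8 = 77.25
Weighted total:
  Fieldwork 42 × 0.43 = 18.06
  Capstone 94 × 0.23 = 21.62
  Lab reports 42 × 0.18 = 7.56
  Problem sets 77.25 × 0.16 = 12.36
Sum = 59.6
59.6 is ≥ 59 and < 66 → D

D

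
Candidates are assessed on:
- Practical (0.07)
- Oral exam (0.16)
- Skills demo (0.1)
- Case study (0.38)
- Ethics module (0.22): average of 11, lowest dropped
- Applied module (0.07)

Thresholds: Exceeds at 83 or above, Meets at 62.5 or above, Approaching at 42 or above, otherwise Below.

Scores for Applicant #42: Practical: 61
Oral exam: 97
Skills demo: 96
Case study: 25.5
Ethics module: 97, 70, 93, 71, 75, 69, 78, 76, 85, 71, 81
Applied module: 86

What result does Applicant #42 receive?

Meets

Ethics module: drop 69 → average of remaining 10 = 797/10 = 79.7
Weighted total:
  Practical 61 × 0.07 = 4.27
  Oral exam 97 × 0.16 = 15.52
  Skills demo 96 × 0.1 = 9.6
  Case study 25.5 × 0.38 = 9.69
  Ethics module 79.7 × 0.22 = 17.534
  Applied module 86 × 0.07 = 6.02
Sum = 62.634
62.634 is ≥ 62.5 and < 83 → Meets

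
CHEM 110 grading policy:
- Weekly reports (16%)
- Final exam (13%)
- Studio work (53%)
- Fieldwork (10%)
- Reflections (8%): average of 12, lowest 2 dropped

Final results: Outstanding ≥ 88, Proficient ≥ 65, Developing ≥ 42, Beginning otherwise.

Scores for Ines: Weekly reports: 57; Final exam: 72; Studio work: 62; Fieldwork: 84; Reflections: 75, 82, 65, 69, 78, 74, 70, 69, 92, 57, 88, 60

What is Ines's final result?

Reflections: drop 57, 60 → average of remaining 10 = 762/10 = 76.2
Weighted total:
  Weekly reports 57 × 0.16 = 9.12
  Final exam 72 × 0.13 = 9.36
  Studio work 62 × 0.53 = 32.86
  Fieldwork 84 × 0.1 = 8.4
  Reflections 76.2 × 0.08 = 6.096
Sum = 65.836
65.836 is ≥ 65 and < 88 → Proficient

Proficient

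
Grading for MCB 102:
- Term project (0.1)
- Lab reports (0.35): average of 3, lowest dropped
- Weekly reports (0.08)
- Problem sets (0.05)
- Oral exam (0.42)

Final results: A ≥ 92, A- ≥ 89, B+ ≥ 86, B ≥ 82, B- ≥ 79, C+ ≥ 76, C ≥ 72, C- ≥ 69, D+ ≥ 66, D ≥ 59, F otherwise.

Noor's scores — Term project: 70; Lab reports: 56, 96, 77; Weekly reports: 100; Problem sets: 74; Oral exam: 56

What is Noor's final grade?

C

Lab reports: drop 56 → average of remaining 2 = 173/2 = 86.5
Weighted total:
  Term project 70 × 0.1 = 7
  Lab reports 86.5 × 0.35 = 30.275
  Weekly reports 100 × 0.08 = 8
  Problem sets 74 × 0.05 = 3.7
  Oral exam 56 × 0.42 = 23.52
Sum = 72.495
72.495 is ≥ 72 and < 76 → C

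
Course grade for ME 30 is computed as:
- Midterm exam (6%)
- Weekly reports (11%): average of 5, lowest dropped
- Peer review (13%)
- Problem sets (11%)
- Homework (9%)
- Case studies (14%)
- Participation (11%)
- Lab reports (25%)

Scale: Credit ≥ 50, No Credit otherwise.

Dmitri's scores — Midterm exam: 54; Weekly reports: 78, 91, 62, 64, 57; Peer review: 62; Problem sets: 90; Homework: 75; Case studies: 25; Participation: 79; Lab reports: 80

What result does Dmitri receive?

Credit

Weekly reports: drop 57 → average of remaining 4 = 295/4 = 73.75
Weighted total:
  Midterm exam 54 × 0.06 = 3.24
  Weekly reports 73.75 × 0.11 = 8.1125
  Peer review 62 × 0.13 = 8.06
  Problem sets 90 × 0.11 = 9.9
  Homework 75 × 0.09 = 6.75
  Case studies 25 × 0.14 = 3.5
  Participation 79 × 0.11 = 8.69
  Lab reports 80 × 0.25 = 20
Sum = 68.2525
68.2525 ≥ 50 → Credit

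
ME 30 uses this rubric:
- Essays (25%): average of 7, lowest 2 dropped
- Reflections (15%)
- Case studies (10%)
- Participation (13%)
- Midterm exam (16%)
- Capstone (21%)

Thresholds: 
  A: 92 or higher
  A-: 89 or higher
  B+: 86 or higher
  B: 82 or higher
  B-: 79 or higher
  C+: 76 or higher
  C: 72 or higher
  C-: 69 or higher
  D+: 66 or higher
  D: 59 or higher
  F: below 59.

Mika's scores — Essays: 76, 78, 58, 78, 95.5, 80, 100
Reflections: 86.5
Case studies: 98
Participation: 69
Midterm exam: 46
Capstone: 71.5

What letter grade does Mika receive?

C

Essays: drop 58, 76 → average of remaining 5 = 431.5/5 = 86.3
Weighted total:
  Essays 86.3 × 0.25 = 21.575
  Reflections 86.5 × 0.15 = 12.975
  Case studies 98 × 0.1 = 9.8
  Participation 69 × 0.13 = 8.97
  Midterm exam 46 × 0.16 = 7.36
  Capstone 71.5 × 0.21 = 15.015
Sum = 75.695
75.695 is ≥ 72 and < 76 → C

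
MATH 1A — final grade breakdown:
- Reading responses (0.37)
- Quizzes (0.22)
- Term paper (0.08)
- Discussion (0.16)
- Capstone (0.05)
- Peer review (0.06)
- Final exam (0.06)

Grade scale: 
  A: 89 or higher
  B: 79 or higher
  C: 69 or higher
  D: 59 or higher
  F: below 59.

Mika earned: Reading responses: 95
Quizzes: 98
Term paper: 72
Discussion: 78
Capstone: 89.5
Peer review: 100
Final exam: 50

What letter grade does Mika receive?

Weighted total:
  Reading responses 95 × 0.37 = 35.15
  Quizzes 98 × 0.22 = 21.56
  Term paper 72 × 0.08 = 5.76
  Discussion 78 × 0.16 = 12.48
  Capstone 89.5 × 0.05 = 4.475
  Peer review 100 × 0.06 = 6
  Final exam 50 × 0.06 = 3
Sum = 88.425
88.425 is ≥ 79 and < 89 → B

B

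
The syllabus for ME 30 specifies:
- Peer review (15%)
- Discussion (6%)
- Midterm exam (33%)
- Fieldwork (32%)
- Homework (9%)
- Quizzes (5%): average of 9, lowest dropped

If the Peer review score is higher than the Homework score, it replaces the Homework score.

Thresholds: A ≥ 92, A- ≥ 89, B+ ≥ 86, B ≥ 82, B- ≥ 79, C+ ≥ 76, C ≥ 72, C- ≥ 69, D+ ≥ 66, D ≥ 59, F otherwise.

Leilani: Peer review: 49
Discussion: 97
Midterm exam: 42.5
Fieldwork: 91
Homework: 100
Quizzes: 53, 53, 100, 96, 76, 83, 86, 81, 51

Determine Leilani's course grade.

C-

Quizzes: drop 51 → average of remaining 8 = 628/8 = 78.5
Peer review (49) ≤ Homework (100), so Homework stays at 100.
Weighted total:
  Peer review 49 × 0.15 = 7.35
  Discussion 97 × 0.06 = 5.82
  Midterm exam 42.5 × 0.33 = 14.025
  Fieldwork 91 × 0.32 = 29.12
  Homework 100 × 0.09 = 9
  Quizzes 78.5 × 0.05 = 3.925
Sum = 69.24
69.24 is ≥ 69 and < 72 → C-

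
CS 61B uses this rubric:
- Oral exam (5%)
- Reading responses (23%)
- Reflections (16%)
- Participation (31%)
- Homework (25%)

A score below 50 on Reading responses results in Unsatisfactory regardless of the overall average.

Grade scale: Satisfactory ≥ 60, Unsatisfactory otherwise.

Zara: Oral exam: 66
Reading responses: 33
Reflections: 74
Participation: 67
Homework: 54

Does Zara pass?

Unsatisfactory

Reading responses score 33 < 50: minimum not met.
Weighted total:
  Oral exam 66 × 0.05 = 3.3
  Reading responses 33 × 0.23 = 7.59
  Reflections 74 × 0.16 = 11.84
  Participation 67 × 0.31 = 20.77
  Homework 54 × 0.25 = 13.5
Sum = 57
Because the Reading responses minimum was not met, the result is Unsatisfactory.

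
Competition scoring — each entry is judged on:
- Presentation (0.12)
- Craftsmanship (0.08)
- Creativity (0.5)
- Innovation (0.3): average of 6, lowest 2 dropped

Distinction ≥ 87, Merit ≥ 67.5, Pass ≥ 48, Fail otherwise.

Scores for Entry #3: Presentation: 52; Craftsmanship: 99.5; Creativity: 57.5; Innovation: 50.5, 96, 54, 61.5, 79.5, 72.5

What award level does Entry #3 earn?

Pass

Innovation: drop 50.5, 54 → average of remaining 4 = 309.5/4 = 77.375
Weighted total:
  Presentation 52 × 0.12 = 6.24
  Craftsmanship 99.5 × 0.08 = 7.96
  Creativity 57.5 × 0.5 = 28.75
  Innovation 77.375 × 0.3 = 23.2125
Sum = 66.1625
66.1625 is ≥ 48 and < 67.5 → Pass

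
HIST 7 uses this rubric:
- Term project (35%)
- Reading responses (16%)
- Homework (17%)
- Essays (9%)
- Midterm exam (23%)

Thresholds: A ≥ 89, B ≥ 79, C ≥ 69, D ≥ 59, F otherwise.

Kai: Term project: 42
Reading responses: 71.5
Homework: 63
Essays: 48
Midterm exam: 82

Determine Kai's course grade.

D

Weighted total:
  Term project 42 × 0.35 = 14.7
  Reading responses 71.5 × 0.16 = 11.44
  Homework 63 × 0.17 = 10.71
  Essays 48 × 0.09 = 4.32
  Midterm exam 82 × 0.23 = 18.86
Sum = 60.03
60.03 is ≥ 59 and < 69 → D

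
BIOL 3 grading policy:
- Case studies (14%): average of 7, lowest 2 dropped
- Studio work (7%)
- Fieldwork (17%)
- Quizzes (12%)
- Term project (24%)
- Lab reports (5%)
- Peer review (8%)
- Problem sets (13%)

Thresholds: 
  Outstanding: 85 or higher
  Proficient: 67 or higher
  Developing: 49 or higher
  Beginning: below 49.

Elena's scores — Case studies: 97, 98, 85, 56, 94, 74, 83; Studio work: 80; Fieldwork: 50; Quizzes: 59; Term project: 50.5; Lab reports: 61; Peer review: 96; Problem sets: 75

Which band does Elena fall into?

Case studies: drop 56, 74 → average of remaining 5 = 457/5 = 91.4
Weighted total:
  Case studies 91.4 × 0.14 = 12.796
  Studio work 80 × 0.07 = 5.6
  Fieldwork 50 × 0.17 = 8.5
  Quizzes 59 × 0.12 = 7.08
  Term project 50.5 × 0.24 = 12.12
  Lab reports 61 × 0.05 = 3.05
  Peer review 96 × 0.08 = 7.68
  Problem sets 75 × 0.13 = 9.75
Sum = 66.576
66.576 is ≥ 49 and < 67 → Developing

Developing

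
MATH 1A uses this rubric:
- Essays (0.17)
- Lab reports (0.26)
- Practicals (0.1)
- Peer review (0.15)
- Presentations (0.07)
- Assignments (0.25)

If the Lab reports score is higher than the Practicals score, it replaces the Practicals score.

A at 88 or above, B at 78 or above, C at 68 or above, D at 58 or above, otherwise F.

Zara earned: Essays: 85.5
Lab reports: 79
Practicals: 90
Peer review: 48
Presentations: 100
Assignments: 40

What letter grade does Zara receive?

Lab reports (79) ≤ Practicals (90), so Practicals stays at 90.
Weighted total:
  Essays 85.5 × 0.17 = 14.535
  Lab reports 79 × 0.26 = 20.54
  Practicals 90 × 0.1 = 9
  Peer review 48 × 0.15 = 7.2
  Presentations 100 × 0.07 = 7
  Assignments 40 × 0.25 = 10
Sum = 68.275
68.275 is ≥ 68 and < 78 → C

C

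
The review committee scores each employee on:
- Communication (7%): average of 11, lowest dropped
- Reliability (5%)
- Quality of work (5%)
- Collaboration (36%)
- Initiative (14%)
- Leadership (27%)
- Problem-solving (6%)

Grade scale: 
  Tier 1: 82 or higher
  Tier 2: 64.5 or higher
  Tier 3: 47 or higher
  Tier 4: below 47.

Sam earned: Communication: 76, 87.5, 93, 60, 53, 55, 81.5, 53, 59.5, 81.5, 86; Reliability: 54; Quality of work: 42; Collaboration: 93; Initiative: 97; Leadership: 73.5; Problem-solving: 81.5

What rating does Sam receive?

Communication: drop 53 → average of remaining 10 = 733/10 = 73.3
Weighted total:
  Communication 73.3 × 0.07 = 5.131
  Reliability 54 × 0.05 = 2.7
  Quality of work 42 × 0.05 = 2.1
  Collaboration 93 × 0.36 = 33.48
  Initiative 97 × 0.14 = 13.58
  Leadership 73.5 × 0.27 = 19.845
  Problem-solving 81.5 × 0.06 = 4.89
Sum = 81.726
81.726 is ≥ 64.5 and < 82 → Tier 2

Tier 2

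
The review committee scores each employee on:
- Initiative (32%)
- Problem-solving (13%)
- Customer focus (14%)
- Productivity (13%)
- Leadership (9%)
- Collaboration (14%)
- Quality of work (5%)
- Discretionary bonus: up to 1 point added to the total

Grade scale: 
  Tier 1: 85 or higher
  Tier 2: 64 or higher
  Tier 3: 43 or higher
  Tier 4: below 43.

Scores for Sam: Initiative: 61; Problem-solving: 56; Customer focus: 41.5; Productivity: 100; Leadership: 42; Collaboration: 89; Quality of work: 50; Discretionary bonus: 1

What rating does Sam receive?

Weighted total:
  Initiative 61 × 0.32 = 19.52
  Problem-solving 56 × 0.13 = 7.28
  Customer focus 41.5 × 0.14 = 5.81
  Productivity 100 × 0.13 = 13
  Leadership 42 × 0.09 = 3.78
  Collaboration 89 × 0.14 = 12.46
  Quality of work 50 × 0.05 = 2.5
Sum = 64.35
Discretionary bonus: 64.35 + 1 = 65.35
65.35 is ≥ 64 and < 85 → Tier 2

Tier 2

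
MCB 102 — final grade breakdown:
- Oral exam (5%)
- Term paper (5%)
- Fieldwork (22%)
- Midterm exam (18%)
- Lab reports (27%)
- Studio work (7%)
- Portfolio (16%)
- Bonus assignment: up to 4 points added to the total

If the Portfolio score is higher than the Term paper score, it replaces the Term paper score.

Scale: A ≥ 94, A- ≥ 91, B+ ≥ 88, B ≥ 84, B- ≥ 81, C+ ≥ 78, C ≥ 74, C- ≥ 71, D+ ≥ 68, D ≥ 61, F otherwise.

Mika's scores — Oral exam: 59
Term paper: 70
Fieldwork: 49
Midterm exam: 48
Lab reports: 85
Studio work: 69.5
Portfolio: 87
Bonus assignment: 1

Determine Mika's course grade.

D+

Portfolio (87) > Term paper (70), so Term paper counts as 87.
Weighted total:
  Oral exam 59 × 0.05 = 2.95
  Term paper 87 × 0.05 = 4.35
  Fieldwork 49 × 0.22 = 10.78
  Midterm exam 48 × 0.18 = 8.64
  Lab reports 85 × 0.27 = 22.95
  Studio work 69.5 × 0.07 = 4.865
  Portfolio 87 × 0.16 = 13.92
Sum = 68.455
Bonus assignment: 68.455 + 1 = 69.455
69.455 is ≥ 68 and < 71 → D+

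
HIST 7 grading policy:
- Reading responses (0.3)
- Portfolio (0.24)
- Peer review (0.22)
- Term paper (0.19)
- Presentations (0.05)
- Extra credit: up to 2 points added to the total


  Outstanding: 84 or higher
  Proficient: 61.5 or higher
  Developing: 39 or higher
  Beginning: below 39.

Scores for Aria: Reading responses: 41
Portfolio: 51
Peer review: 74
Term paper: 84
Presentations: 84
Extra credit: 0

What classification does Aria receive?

Developing

Weighted total:
  Reading responses 41 × 0.3 = 12.3
  Portfolio 51 × 0.24 = 12.24
  Peer review 74 × 0.22 = 16.28
  Term paper 84 × 0.19 = 15.96
  Presentations 84 × 0.05 = 4.2
Sum = 60.98
Extra credit: 60.98 + 0 = 60.98
60.98 is ≥ 39 and < 61.5 → Developing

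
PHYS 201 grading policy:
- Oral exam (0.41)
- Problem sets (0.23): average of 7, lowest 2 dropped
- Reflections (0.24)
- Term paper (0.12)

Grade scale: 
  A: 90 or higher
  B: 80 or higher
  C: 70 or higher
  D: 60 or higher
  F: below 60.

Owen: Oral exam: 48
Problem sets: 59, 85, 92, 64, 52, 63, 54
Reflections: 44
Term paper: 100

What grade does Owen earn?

F

Problem sets: drop 52, 54 → average of remaining 5 = 363/5 = 72.6
Weighted total:
  Oral exam 48 × 0.41 = 19.68
  Problem sets 72.6 × 0.23 = 16.698
  Reflections 44 × 0.24 = 10.56
  Term paper 100 × 0.12 = 12
Sum = 58.938
58.938 < 60 → F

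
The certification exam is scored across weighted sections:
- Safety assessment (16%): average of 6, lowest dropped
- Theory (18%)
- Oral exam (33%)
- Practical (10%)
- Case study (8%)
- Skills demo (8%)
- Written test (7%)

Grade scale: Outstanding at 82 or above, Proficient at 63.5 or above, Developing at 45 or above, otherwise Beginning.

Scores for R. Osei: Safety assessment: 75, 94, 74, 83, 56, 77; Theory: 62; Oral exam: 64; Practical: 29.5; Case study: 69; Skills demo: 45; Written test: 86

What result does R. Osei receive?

Safety assessment: drop 56 → average of remaining 5 = 403/5 = 80.6
Weighted total:
  Safety assessment 80.6 × 0.16 = 12.896
  Theory 62 × 0.18 = 11.16
  Oral exam 64 × 0.33 = 21.12
  Practical 29.5 × 0.1 = 2.95
  Case study 69 × 0.08 = 5.52
  Skills demo 45 × 0.08 = 3.6
  Written test 86 × 0.07 = 6.02
Sum = 63.266
63.266 is ≥ 45 and < 63.5 → Developing

Developing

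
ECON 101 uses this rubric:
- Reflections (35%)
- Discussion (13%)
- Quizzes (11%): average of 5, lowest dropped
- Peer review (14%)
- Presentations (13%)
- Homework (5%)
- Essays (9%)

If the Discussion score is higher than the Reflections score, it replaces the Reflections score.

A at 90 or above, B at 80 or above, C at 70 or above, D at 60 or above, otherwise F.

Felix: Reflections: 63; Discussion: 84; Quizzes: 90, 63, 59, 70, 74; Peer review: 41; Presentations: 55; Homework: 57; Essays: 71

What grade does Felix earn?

Quizzes: drop 59 → average of remaining 4 = 297/4 = 74.25
Discussion (84) > Reflections (63), so Reflections counts as 84.
Weighted total:
  Reflections 84 × 0.35 = 29.4
  Discussion 84 × 0.13 = 10.92
  Quizzes 74.25 × 0.11 = 8.1675
  Peer review 41 × 0.14 = 5.74
  Presentations 55 × 0.13 = 7.15
  Homework 57 × 0.05 = 2.85
  Essays 71 × 0.09 = 6.39
Sum = 70.6175
70.6175 is ≥ 70 and < 80 → C

C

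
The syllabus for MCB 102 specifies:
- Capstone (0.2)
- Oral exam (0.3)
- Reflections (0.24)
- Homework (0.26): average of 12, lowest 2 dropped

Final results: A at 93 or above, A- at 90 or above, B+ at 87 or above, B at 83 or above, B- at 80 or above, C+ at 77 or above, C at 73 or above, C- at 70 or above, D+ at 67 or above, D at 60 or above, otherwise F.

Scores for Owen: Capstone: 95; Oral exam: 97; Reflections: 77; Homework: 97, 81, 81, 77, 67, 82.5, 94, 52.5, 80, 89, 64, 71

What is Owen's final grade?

B+

Homework: drop 52.5, 64 → average of remaining 10 = 819.5/10 = 81.95
Weighted total:
  Capstone 95 × 0.2 = 19
  Oral exam 97 × 0.3 = 29.1
  Reflections 77 × 0.24 = 18.48
  Homework 81.95 × 0.26 = 21.307
Sum = 87.887
87.887 is ≥ 87 and < 90 → B+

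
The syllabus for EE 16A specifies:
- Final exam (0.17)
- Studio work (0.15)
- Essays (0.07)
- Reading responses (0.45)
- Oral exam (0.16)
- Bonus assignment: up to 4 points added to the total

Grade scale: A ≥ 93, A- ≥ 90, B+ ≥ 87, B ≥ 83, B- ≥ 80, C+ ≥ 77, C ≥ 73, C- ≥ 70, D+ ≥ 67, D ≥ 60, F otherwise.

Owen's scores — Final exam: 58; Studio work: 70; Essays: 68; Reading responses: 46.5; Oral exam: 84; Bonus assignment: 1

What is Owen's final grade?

D

Weighted total:
  Final exam 58 × 0.17 = 9.86
  Studio work 70 × 0.15 = 10.5
  Essays 68 × 0.07 = 4.76
  Reading responses 46.5 × 0.45 = 20.925
  Oral exam 84 × 0.16 = 13.44
Sum = 59.485
Bonus assignment: 59.485 + 1 = 60.485
60.485 is ≥ 60 and < 67 → D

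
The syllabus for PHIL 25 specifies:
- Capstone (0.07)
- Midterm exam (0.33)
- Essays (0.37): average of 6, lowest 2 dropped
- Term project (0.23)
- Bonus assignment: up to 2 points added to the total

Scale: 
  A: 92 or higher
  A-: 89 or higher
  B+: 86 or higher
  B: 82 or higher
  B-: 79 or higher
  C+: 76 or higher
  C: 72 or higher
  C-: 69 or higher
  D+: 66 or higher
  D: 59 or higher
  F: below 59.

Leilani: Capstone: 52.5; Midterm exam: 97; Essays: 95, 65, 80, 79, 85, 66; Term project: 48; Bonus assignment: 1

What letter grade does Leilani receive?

Essays: drop 65, 66 → average of remaining 4 = 339/4 = 84.75
Weighted total:
  Capstone 52.5 × 0.07 = 3.675
  Midterm exam 97 × 0.33 = 32.01
  Essays 84.75 × 0.37 = 31.3575
  Term project 48 × 0.23 = 11.04
Sum = 78.0825
Bonus assignment: 78.0825 + 1 = 79.0825
79.0825 is ≥ 79 and < 82 → B-

B-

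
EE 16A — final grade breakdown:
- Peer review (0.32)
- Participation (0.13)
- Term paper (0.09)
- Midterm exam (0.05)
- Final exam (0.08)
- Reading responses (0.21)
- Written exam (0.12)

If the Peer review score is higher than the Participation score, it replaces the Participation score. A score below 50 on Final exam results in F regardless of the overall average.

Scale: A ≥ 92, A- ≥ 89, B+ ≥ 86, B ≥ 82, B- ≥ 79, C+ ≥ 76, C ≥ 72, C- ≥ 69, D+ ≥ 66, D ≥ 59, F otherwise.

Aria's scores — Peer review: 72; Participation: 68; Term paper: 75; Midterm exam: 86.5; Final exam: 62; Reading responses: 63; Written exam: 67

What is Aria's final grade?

C-

Peer review (72) > Participation (68), so Participation counts as 72.
Final exam score 62 ≥ 50: minimum met.
Weighted total:
  Peer review 72 × 0.32 = 23.04
  Participation 72 × 0.13 = 9.36
  Term paper 75 × 0.09 = 6.75
  Midterm exam 86.5 × 0.05 = 4.325
  Final exam 62 × 0.08 = 4.96
  Reading responses 63 × 0.21 = 13.23
  Written exam 67 × 0.12 = 8.04
Sum = 69.705
69.705 is ≥ 69 and < 72 → C-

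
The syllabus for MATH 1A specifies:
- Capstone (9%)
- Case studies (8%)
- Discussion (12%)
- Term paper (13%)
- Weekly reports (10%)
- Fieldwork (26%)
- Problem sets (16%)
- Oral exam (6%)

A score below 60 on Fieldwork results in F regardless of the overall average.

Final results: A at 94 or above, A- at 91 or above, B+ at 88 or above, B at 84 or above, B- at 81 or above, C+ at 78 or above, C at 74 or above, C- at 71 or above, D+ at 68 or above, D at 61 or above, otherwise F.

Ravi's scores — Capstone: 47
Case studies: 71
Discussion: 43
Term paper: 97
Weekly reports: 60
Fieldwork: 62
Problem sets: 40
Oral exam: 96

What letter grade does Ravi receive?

D

Fieldwork score 62 ≥ 60: minimum met.
Weighted total:
  Capstone 47 × 0.09 = 4.23
  Case studies 71 × 0.08 = 5.68
  Discussion 43 × 0.12 = 5.16
  Term paper 97 × 0.13 = 12.61
  Weekly reports 60 × 0.1 = 6
  Fieldwork 62 × 0.26 = 16.12
  Problem sets 40 × 0.16 = 6.4
  Oral exam 96 × 0.06 = 5.76
Sum = 61.96
61.96 is ≥ 61 and < 68 → D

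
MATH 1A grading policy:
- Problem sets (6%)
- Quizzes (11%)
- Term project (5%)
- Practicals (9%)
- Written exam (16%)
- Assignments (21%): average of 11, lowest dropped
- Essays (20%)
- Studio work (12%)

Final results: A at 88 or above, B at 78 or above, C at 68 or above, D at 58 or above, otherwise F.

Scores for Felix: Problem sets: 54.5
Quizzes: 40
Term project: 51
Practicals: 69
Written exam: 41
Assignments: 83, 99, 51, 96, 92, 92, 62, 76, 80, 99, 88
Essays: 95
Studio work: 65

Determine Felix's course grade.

Assignments: drop 51 → average of remaining 10 = 867/10 = 86.7
Weighted total:
  Problem sets 54.5 × 0.06 = 3.27
  Quizzes 40 × 0.11 = 4.4
  Term project 51 × 0.05 = 2.55
  Practicals 69 × 0.09 = 6.21
  Written exam 41 × 0.16 = 6.56
  Assignments 86.7 × 0.21 = 18.207
  Essays 95 × 0.2 = 19
  Studio work 65 × 0.12 = 7.8
Sum = 67.997
67.997 is ≥ 58 and < 68 → D

D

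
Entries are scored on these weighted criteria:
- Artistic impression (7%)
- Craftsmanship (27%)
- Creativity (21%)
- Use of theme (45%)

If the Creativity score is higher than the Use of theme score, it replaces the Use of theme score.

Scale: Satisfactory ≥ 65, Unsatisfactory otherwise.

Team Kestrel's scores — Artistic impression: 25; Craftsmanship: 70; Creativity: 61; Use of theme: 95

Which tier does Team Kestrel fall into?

Creativity (61) ≤ Use of theme (95), so Use of theme stays at 95.
Weighted total:
  Artistic impression 25 × 0.07 = 1.75
  Craftsmanship 70 × 0.27 = 18.9
  Creativity 61 × 0.21 = 12.81
  Use of theme 95 × 0.45 = 42.75
Sum = 76.21
76.21 ≥ 65 → Satisfactory

Satisfactory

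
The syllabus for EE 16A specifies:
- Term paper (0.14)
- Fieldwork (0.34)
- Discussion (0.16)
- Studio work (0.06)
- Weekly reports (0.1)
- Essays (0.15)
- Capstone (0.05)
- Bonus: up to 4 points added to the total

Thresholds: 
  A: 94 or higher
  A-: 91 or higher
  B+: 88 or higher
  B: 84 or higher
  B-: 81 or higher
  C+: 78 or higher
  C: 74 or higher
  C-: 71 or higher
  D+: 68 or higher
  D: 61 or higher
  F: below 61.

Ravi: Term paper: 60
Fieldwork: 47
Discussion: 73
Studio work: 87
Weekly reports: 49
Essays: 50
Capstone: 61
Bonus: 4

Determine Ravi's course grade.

Weighted total:
  Term paper 60 × 0.14 = 8.4
  Fieldwork 47 × 0.34 = 15.98
  Discussion 73 × 0.16 = 11.68
  Studio work 87 × 0.06 = 5.22
  Weekly reports 49 × 0.1 = 4.9
  Essays 50 × 0.15 = 7.5
  Capstone 61 × 0.05 = 3.05
Sum = 56.73
Bonus: 56.73 + 4 = 60.73
60.73 < 61 → F

F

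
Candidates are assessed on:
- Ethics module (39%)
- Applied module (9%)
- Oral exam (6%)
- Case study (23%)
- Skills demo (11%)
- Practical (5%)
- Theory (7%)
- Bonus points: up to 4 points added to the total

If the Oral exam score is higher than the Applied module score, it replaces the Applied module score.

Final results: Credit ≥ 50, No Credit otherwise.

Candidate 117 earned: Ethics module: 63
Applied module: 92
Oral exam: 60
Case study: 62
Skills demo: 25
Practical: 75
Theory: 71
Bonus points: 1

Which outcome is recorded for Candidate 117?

Credit

Oral exam (60) ≤ Applied module (92), so Applied module stays at 92.
Weighted total:
  Ethics module 63 × 0.39 = 24.57
  Applied module 92 × 0.09 = 8.28
  Oral exam 60 × 0.06 = 3.6
  Case study 62 × 0.23 = 14.26
  Skills demo 25 × 0.11 = 2.75
  Practical 75 × 0.05 = 3.75
  Theory 71 × 0.07 = 4.97
Sum = 62.18
Bonus points: 62.18 + 1 = 63.18
63.18 ≥ 50 → Credit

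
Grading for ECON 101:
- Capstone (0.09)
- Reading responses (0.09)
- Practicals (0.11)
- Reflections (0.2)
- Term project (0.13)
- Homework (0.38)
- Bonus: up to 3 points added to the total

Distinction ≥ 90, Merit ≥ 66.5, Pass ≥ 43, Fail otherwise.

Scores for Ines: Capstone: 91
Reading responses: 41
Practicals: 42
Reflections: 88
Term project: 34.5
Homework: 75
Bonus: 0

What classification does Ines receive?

Weighted total:
  Capstone 91 × 0.09 = 8.19
  Reading responses 41 × 0.09 = 3.69
  Practicals 42 × 0.11 = 4.62
  Reflections 88 × 0.2 = 17.6
  Term project 34.5 × 0.13 = 4.485
  Homework 75 × 0.38 = 28.5
Sum = 67.085
Bonus: 67.085 + 0 = 67.085
67.085 is ≥ 66.5 and < 90 → Merit

Merit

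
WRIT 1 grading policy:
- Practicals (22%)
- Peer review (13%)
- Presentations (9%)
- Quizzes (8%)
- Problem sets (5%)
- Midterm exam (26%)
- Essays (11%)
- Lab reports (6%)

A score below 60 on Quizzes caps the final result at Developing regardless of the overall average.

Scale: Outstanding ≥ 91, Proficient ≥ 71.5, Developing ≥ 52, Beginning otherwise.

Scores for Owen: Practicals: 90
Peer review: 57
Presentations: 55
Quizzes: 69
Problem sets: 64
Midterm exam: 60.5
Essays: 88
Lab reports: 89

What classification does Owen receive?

Quizzes score 69 ≥ 60: minimum met.
Weighted total:
  Practicals 90 × 0.22 = 19.8
  Peer review 57 × 0.13 = 7.41
  Presentations 55 × 0.09 = 4.95
  Quizzes 69 × 0.08 = 5.52
  Problem sets 64 × 0.05 = 3.2
  Midterm exam 60.5 × 0.26 = 15.73
  Essays 88 × 0.11 = 9.68
  Lab reports 89 × 0.06 = 5.34
Sum = 71.63
71.63 is ≥ 71.5 and < 91 → Proficient

Proficient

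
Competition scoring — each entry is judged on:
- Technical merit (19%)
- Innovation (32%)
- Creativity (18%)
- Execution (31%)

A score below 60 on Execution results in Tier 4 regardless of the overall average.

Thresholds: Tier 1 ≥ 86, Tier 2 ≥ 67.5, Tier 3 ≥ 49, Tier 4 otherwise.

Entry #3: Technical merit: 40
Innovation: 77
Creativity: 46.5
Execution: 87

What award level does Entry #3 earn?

Execution score 87 ≥ 60: minimum met.
Weighted total:
  Technical merit 40 × 0.19 = 7.6
  Innovation 77 × 0.32 = 24.64
  Creativity 46.5 × 0.18 = 8.37
  Execution 87 × 0.31 = 26.97
Sum = 67.58
67.58 is ≥ 67.5 and < 86 → Tier 2

Tier 2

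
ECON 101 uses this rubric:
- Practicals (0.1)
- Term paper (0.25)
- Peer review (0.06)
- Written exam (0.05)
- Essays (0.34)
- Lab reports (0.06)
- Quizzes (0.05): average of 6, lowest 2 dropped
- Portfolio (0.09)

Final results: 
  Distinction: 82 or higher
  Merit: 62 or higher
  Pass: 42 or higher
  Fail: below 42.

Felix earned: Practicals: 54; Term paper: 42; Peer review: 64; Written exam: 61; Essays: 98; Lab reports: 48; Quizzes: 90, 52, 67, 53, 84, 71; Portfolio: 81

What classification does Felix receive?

Quizzes: drop 52, 53 → average of remaining 4 = 312/4 = 78
Weighted total:
  Practicals 54 × 0.1 = 5.4
  Term paper 42 × 0.25 = 10.5
  Peer review 64 × 0.06 = 3.84
  Written exam 61 × 0.05 = 3.05
  Essays 98 × 0.34 = 33.32
  Lab reports 48 × 0.06 = 2.88
  Quizzes 78 × 0.05 = 3.9
  Portfolio 81 × 0.09 = 7.29
Sum = 70.18
70.18 is ≥ 62 and < 82 → Merit

Merit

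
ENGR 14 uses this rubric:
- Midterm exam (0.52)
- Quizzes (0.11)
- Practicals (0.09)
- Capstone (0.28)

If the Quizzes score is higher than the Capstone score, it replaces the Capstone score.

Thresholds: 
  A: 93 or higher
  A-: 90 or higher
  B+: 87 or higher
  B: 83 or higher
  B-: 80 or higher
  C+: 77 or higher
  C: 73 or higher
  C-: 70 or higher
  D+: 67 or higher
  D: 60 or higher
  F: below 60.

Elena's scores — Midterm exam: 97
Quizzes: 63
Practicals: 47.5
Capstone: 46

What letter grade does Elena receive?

C+

Quizzes (63) > Capstone (46), so Capstone counts as 63.
Weighted total:
  Midterm exam 97 × 0.52 = 50.44
  Quizzes 63 × 0.11 = 6.93
  Practicals 47.5 × 0.09 = 4.275
  Capstone 63 × 0.28 = 17.64
Sum = 79.285
79.285 is ≥ 77 and < 80 → C+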